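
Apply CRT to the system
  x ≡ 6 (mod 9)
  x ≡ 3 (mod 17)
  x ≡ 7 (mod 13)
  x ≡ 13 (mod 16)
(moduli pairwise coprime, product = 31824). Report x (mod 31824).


Product of moduli M = 9 · 17 · 13 · 16 = 31824.
Merge one congruence at a time:
  Start: x ≡ 6 (mod 9).
  Combine with x ≡ 3 (mod 17); new modulus lcm = 153.
    Write x = 6 + 9·t and substitute into x ≡ 3 (mod 17): 9·t ≡ 3 − 6 = -3 (mod 17).
    Reduce coefficients mod 17: 9·t ≡ 14 (mod 17).
    The inverse of 9 mod 17 is 2 (since 9·2 = 18 = 1·17 + 1), so t ≡ 2·14 = 28 ≡ 11 (mod 17).
    Then x = 6 + 9·11 = 105, valid modulo lcm(9, 17) = 153: x ≡ 105 (mod 153).
  Combine with x ≡ 7 (mod 13); new modulus lcm = 1989.
    Write x = 105 + 153·t and substitute into x ≡ 7 (mod 13): 153·t ≡ 7 − 105 = -98 (mod 13).
    Reduce coefficients mod 13: 10·t ≡ 6 (mod 13).
    The inverse of 10 mod 13 is 4 (since 10·4 = 40 = 3·13 + 1), so t ≡ 4·6 = 24 ≡ 11 (mod 13).
    Then x = 105 + 153·11 = 1788, valid modulo lcm(153, 13) = 1989: x ≡ 1788 (mod 1989).
  Combine with x ≡ 13 (mod 16); new modulus lcm = 31824.
    Write x = 1788 + 1989·t and substitute into x ≡ 13 (mod 16): 1989·t ≡ 13 − 1788 = -1775 (mod 16).
    Reduce coefficients mod 16: 5·t ≡ 1 (mod 16).
    The inverse of 5 mod 16 is 13 (since 5·13 = 65 = 4·16 + 1), so t ≡ 13·1 = 13 ≡ 13 (mod 16).
    Then x = 1788 + 1989·13 = 27645, valid modulo lcm(1989, 16) = 31824: x ≡ 27645 (mod 31824).
Verify against each original: 27645 mod 9 = 6, 27645 mod 17 = 3, 27645 mod 13 = 7, 27645 mod 16 = 13.

x ≡ 27645 (mod 31824).


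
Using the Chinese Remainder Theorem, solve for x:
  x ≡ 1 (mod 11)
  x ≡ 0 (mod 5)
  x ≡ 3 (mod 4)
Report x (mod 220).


Moduli 11, 5, 4 are pairwise coprime; by CRT there is a unique solution modulo M = 11 · 5 · 4 = 220.
Solve pairwise, accumulating the modulus:
  Start with x ≡ 1 (mod 11).
  Combine with x ≡ 0 (mod 5): since gcd(11, 5) = 1, we get a unique residue mod 55.
    Write x = 1 + 11·t and substitute into x ≡ 0 (mod 5): 11·t ≡ 0 − 1 = -1 (mod 5).
    Reduce coefficients mod 5: 1·t ≡ 4 (mod 5).
    So t ≡ 4 (mod 5).
    Then x = 1 + 11·4 = 45, valid modulo lcm(11, 5) = 55: x ≡ 45 (mod 55).
  Combine with x ≡ 3 (mod 4): since gcd(55, 4) = 1, we get a unique residue mod 220.
    Write x = 45 + 55·t and substitute into x ≡ 3 (mod 4): 55·t ≡ 3 − 45 = -42 (mod 4).
    Reduce coefficients mod 4: 3·t ≡ 2 (mod 4).
    The inverse of 3 mod 4 is 3 (since 3·3 = 9 = 2·4 + 1), so t ≡ 3·2 = 6 ≡ 2 (mod 4).
    Then x = 45 + 55·2 = 155, valid modulo lcm(55, 4) = 220: x ≡ 155 (mod 220).
Verify: 155 mod 11 = 1 ✓, 155 mod 5 = 0 ✓, 155 mod 4 = 3 ✓.

x ≡ 155 (mod 220).


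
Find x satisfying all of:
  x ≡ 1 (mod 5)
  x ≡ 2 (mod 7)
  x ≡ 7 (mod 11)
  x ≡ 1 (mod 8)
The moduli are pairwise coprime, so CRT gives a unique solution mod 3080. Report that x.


Product of moduli M = 5 · 7 · 11 · 8 = 3080.
Merge one congruence at a time:
  Start: x ≡ 1 (mod 5).
  Combine with x ≡ 2 (mod 7); new modulus lcm = 35.
    Write x = 1 + 5·t and substitute into x ≡ 2 (mod 7): 5·t ≡ 2 − 1 = 1 (mod 7).
    The inverse of 5 mod 7 is 3 (since 5·3 = 15 = 2·7 + 1), so t ≡ 3·1 = 3 ≡ 3 (mod 7).
    Then x = 1 + 5·3 = 16, valid modulo lcm(5, 7) = 35: x ≡ 16 (mod 35).
  Combine with x ≡ 7 (mod 11); new modulus lcm = 385.
    Write x = 16 + 35·t and substitute into x ≡ 7 (mod 11): 35·t ≡ 7 − 16 = -9 (mod 11).
    Reduce coefficients mod 11: 2·t ≡ 2 (mod 11).
    The inverse of 2 mod 11 is 6 (since 2·6 = 12 = 1·11 + 1), so t ≡ 6·2 = 12 ≡ 1 (mod 11).
    Then x = 16 + 35·1 = 51, valid modulo lcm(35, 11) = 385: x ≡ 51 (mod 385).
  Combine with x ≡ 1 (mod 8); new modulus lcm = 3080.
    Write x = 51 + 385·t and substitute into x ≡ 1 (mod 8): 385·t ≡ 1 − 51 = -50 (mod 8).
    Reduce coefficients mod 8: 1·t ≡ 6 (mod 8).
    So t ≡ 6 (mod 8).
    Then x = 51 + 385·6 = 2361, valid modulo lcm(385, 8) = 3080: x ≡ 2361 (mod 3080).
Verify against each original: 2361 mod 5 = 1, 2361 mod 7 = 2, 2361 mod 11 = 7, 2361 mod 8 = 1.

x ≡ 2361 (mod 3080).


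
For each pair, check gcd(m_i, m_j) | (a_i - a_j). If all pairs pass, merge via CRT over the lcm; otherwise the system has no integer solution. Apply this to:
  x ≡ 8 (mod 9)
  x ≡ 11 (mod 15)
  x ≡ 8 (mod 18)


Moduli 9, 15, 18 are not pairwise coprime, so CRT works modulo lcm(m_i) when all pairwise compatibility conditions hold.
Pairwise compatibility: gcd(m_i, m_j) must divide a_i - a_j for every pair.
Merge one congruence at a time:
  Start: x ≡ 8 (mod 9).
  Combine with x ≡ 11 (mod 15): gcd(9, 15) = 3; 11 - 8 = 3, which IS divisible by 3, so compatible.
    Write x = 8 + 9·t and substitute into x ≡ 11 (mod 15): 9·t ≡ 11 − 8 = 3 (mod 15).
    Divide the congruence (and modulus) by g = 3: 3·t ≡ 1 (mod 5).
    The inverse of 3 mod 5 is 2 (since 3·2 = 6 = 1·5 + 1), so t ≡ 2·1 = 2 ≡ 2 (mod 5).
    Then x = 8 + 9·2 = 26, valid modulo lcm(9, 15) = 45: x ≡ 26 (mod 45).
  Combine with x ≡ 8 (mod 18): gcd(45, 18) = 9; 8 - 26 = -18, which IS divisible by 9, so compatible.
    Write x = 26 + 45·t and substitute into x ≡ 8 (mod 18): 45·t ≡ 8 − 26 = -18 (mod 18).
    Divide the congruence (and modulus) by g = 9: 5·t ≡ -2 (mod 2).
    Reduce coefficients mod 2: 1·t ≡ 0 (mod 2).
    So t ≡ 0 (mod 2).
    Then x = 26 + 45·0 = 26, valid modulo lcm(45, 18) = 90: x ≡ 26 (mod 90).
Verify: 26 mod 9 = 8, 26 mod 15 = 11, 26 mod 18 = 8.

x ≡ 26 (mod 90).


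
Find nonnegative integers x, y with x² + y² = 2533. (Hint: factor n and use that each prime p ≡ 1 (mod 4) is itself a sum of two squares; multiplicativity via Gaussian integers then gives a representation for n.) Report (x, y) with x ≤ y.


Step 1: Factor n = 2533 = 17 · 149.
Step 2: Check the mod-4 condition on each prime factor: 17 ≡ 1 (mod 4), exponent 1; 149 ≡ 1 (mod 4), exponent 1.
All primes ≡ 3 (mod 4) appear to even exponent (or don't appear), so by the two-squares theorem n IS expressible as a sum of two squares.
Step 3: Build a representation. Here n = 17 · 149 is a product of primes ≡ 1 (mod 4). Each prime p ≡ 1 (mod 4) is itself a sum of two squares; find a² by testing p − a² for a perfect square:
  17: 17 − 1² = 16 = 4² ⇒ 17 = 1² + 4².
  149: 149 − 1² = 148, 149 − 2² = 145, 149 − 3² = 140, 149 − 4² = 133, 149 − 5² = 124, 149 − 6² = 113, 149 − 7² = 100 = 10² ⇒ 149 = 7² + 10².
  Combine using the Brahmagupta–Fibonacci identity (a² + b²)(c² + d²) = (ac − bd)² + (ad + bc)² = (ac + bd)² + (ad − bc)²:
  17 · 149 = 2533: from (1² + 4²)(7² + 10²), take (1·7 − 4·10, 1·10 + 4·7) = (7 − 40, 10 + 28) = (-33, 38); dropping signs (only squares matter) gives (33, 38); check 33² + 38² = 1089 + 1444 = 2533 ✓.
Step 4: Order so x ≤ y and verify: 33² + 38² = 1089 + 1444 = 2533 = n. ✓

n = 2533 = 33² + 38² (one valid representation with x ≤ y).


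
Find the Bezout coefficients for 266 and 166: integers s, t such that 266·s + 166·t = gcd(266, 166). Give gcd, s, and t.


Euclidean algorithm on (266, 166) — divide until remainder is 0:
  266 = 1 · 166 + 100
  166 = 1 · 100 + 66
  100 = 1 · 66 + 34
  66 = 1 · 34 + 32
  34 = 1 · 32 + 2
  32 = 16 · 2 + 0
gcd(266, 166) = 2.
Track Bezout coefficients alongside the remainders: start with r₀ = 266 = a·1 + b·0 (s = 1, t = 0) and r₁ = 166 = a·0 + b·1 (s = 0, t = 1); each new remainder r_{k+1} = r_{k-1} − q_k·r_k inherits s_{k+1} = s_{k-1} − q_k·s_k, t_{k+1} = t_{k-1} − q_k·t_k, so r_k = a·s_k + b·t_k at every step:
  q = 1: r = 100, s = 1 − 1·0 = 1, t = 0 − 1·1 = -1  (check: 266·1 + 166·(-1) = 100)
  q = 1: r = 66, s = 0 − 1·1 = -1, t = 1 − 1·(-1) = 2  (check: 266·(-1) + 166·2 = 66)
  q = 1: r = 34, s = 1 − 1·(-1) = 2, t = -1 − 1·2 = -3  (check: 266·2 + 166·(-3) = 34)
  q = 1: r = 32, s = -1 − 1·2 = -3, t = 2 − 1·(-3) = 5  (check: 266·(-3) + 166·5 = 32)
  q = 1: r = 2, s = 2 − 1·(-3) = 5, t = -3 − 1·5 = -8  (check: 266·5 + 166·(-8) = 2)
The row with r = 2 (the gcd) gives the Bezout coefficients s = 5, t = -8.
Result: 266 · (5) + 166 · (-8) = 2.

gcd(266, 166) = 2; s = 5, t = -8 (check: 266·5 + 166·(-8) = 2).


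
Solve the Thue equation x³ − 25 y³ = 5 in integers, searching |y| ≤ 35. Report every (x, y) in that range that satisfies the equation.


The equation is x³ - 25y³ = 5. For fixed y, x³ = 25·y³ + 5, so a solution requires the RHS to be a perfect cube.
Strategy: iterate y from -35 to 35, compute RHS = 25·y³ + 5, and check whether it is a (positive or negative) perfect cube.
Check small values of y:
  y = 0: RHS = 5 is not a perfect cube.
  y = 1: RHS = 30 is not a perfect cube.
  y = -1: RHS = -20 is not a perfect cube.
  y = 2: RHS = 205 is not a perfect cube.
  y = -2: RHS = -195 is not a perfect cube.
  y = 3: RHS = 680 is not a perfect cube.
  y = -3: RHS = -670 is not a perfect cube.
Continuing the search up to |y| = 35 finds no solutions either.
No (x, y) in the scanned range satisfies the equation.

No integer solutions with |y| ≤ 35.


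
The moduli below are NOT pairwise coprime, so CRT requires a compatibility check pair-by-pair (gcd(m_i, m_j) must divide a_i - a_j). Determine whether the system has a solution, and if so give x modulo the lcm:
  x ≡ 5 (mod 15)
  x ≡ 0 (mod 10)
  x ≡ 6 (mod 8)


Moduli 15, 10, 8 are not pairwise coprime, so CRT works modulo lcm(m_i) when all pairwise compatibility conditions hold.
Pairwise compatibility: gcd(m_i, m_j) must divide a_i - a_j for every pair.
Merge one congruence at a time:
  Start: x ≡ 5 (mod 15).
  Combine with x ≡ 0 (mod 10): gcd(15, 10) = 5; 0 - 5 = -5, which IS divisible by 5, so compatible.
    Write x = 5 + 15·t and substitute into x ≡ 0 (mod 10): 15·t ≡ 0 − 5 = -5 (mod 10).
    Divide the congruence (and modulus) by g = 5: 3·t ≡ -1 (mod 2).
    Reduce coefficients mod 2: 1·t ≡ 1 (mod 2).
    So t ≡ 1 (mod 2).
    Then x = 5 + 15·1 = 20, valid modulo lcm(15, 10) = 30: x ≡ 20 (mod 30).
  Combine with x ≡ 6 (mod 8): gcd(30, 8) = 2; 6 - 20 = -14, which IS divisible by 2, so compatible.
    Write x = 20 + 30·t and substitute into x ≡ 6 (mod 8): 30·t ≡ 6 − 20 = -14 (mod 8).
    Divide the congruence (and modulus) by g = 2: 15·t ≡ -7 (mod 4).
    Reduce coefficients mod 4: 3·t ≡ 1 (mod 4).
    The inverse of 3 mod 4 is 3 (since 3·3 = 9 = 2·4 + 1), so t ≡ 3·1 = 3 ≡ 3 (mod 4).
    Then x = 20 + 30·3 = 110, valid modulo lcm(30, 8) = 120: x ≡ 110 (mod 120).
Verify: 110 mod 15 = 5, 110 mod 10 = 0, 110 mod 8 = 6.

x ≡ 110 (mod 120).


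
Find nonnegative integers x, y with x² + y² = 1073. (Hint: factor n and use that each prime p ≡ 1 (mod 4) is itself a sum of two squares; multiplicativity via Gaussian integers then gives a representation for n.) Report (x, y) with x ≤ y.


Step 1: Factor n = 1073 = 29 · 37.
Step 2: Check the mod-4 condition on each prime factor: 29 ≡ 1 (mod 4), exponent 1; 37 ≡ 1 (mod 4), exponent 1.
All primes ≡ 3 (mod 4) appear to even exponent (or don't appear), so by the two-squares theorem n IS expressible as a sum of two squares.
Step 3: Build a representation. Here n = 29 · 37 is a product of primes ≡ 1 (mod 4). Each prime p ≡ 1 (mod 4) is itself a sum of two squares; find a² by testing p − a² for a perfect square:
  29: 29 − 1² = 28, 29 − 2² = 25 = 5² ⇒ 29 = 2² + 5².
  37: 37 − 1² = 36 = 6² ⇒ 37 = 1² + 6².
  Combine using the Brahmagupta–Fibonacci identity (a² + b²)(c² + d²) = (ac − bd)² + (ad + bc)² = (ac + bd)² + (ad − bc)²:
  29 · 37 = 1073: from (2² + 5²)(1² + 6²), take (2·1 − 5·6, 2·6 + 5·1) = (2 − 30, 12 + 5) = (-28, 17); dropping signs (only squares matter) gives (28, 17); check 28² + 17² = 784 + 289 = 1073 ✓.
Step 4: Order so x ≤ y and verify: 17² + 28² = 289 + 784 = 1073 = n. ✓

n = 1073 = 17² + 28² (one valid representation with x ≤ y).


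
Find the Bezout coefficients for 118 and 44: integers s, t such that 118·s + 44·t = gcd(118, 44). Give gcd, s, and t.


Euclidean algorithm on (118, 44) — divide until remainder is 0:
  118 = 2 · 44 + 30
  44 = 1 · 30 + 14
  30 = 2 · 14 + 2
  14 = 7 · 2 + 0
gcd(118, 44) = 2.
Track Bezout coefficients alongside the remainders: start with r₀ = 118 = a·1 + b·0 (s = 1, t = 0) and r₁ = 44 = a·0 + b·1 (s = 0, t = 1); each new remainder r_{k+1} = r_{k-1} − q_k·r_k inherits s_{k+1} = s_{k-1} − q_k·s_k, t_{k+1} = t_{k-1} − q_k·t_k, so r_k = a·s_k + b·t_k at every step:
  q = 2: r = 30, s = 1 − 2·0 = 1, t = 0 − 2·1 = -2  (check: 118·1 + 44·(-2) = 30)
  q = 1: r = 14, s = 0 − 1·1 = -1, t = 1 − 1·(-2) = 3  (check: 118·(-1) + 44·3 = 14)
  q = 2: r = 2, s = 1 − 2·(-1) = 3, t = -2 − 2·3 = -8  (check: 118·3 + 44·(-8) = 2)
The row with r = 2 (the gcd) gives the Bezout coefficients s = 3, t = -8.
Result: 118 · (3) + 44 · (-8) = 2.

gcd(118, 44) = 2; s = 3, t = -8 (check: 118·3 + 44·(-8) = 2).


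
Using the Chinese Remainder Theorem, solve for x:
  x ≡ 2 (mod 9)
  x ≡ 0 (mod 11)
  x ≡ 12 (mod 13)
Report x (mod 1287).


Moduli 9, 11, 13 are pairwise coprime; by CRT there is a unique solution modulo M = 9 · 11 · 13 = 1287.
Solve pairwise, accumulating the modulus:
  Start with x ≡ 2 (mod 9).
  Combine with x ≡ 0 (mod 11): since gcd(9, 11) = 1, we get a unique residue mod 99.
    Write x = 2 + 9·t and substitute into x ≡ 0 (mod 11): 9·t ≡ 0 − 2 = -2 (mod 11).
    Reduce coefficients mod 11: 9·t ≡ 9 (mod 11).
    The inverse of 9 mod 11 is 5 (since 9·5 = 45 = 4·11 + 1), so t ≡ 5·9 = 45 ≡ 1 (mod 11).
    Then x = 2 + 9·1 = 11, valid modulo lcm(9, 11) = 99: x ≡ 11 (mod 99).
  Combine with x ≡ 12 (mod 13): since gcd(99, 13) = 1, we get a unique residue mod 1287.
    Write x = 11 + 99·t and substitute into x ≡ 12 (mod 13): 99·t ≡ 12 − 11 = 1 (mod 13).
    Reduce coefficients mod 13: 8·t ≡ 1 (mod 13).
    The inverse of 8 mod 13 is 5 (since 8·5 = 40 = 3·13 + 1), so t ≡ 5·1 = 5 ≡ 5 (mod 13).
    Then x = 11 + 99·5 = 506, valid modulo lcm(99, 13) = 1287: x ≡ 506 (mod 1287).
Verify: 506 mod 9 = 2 ✓, 506 mod 11 = 0 ✓, 506 mod 13 = 12 ✓.

x ≡ 506 (mod 1287).


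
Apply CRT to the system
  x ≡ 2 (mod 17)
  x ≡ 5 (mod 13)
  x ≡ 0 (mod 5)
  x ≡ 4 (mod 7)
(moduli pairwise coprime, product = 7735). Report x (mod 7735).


Product of moduli M = 17 · 13 · 5 · 7 = 7735.
Merge one congruence at a time:
  Start: x ≡ 2 (mod 17).
  Combine with x ≡ 5 (mod 13); new modulus lcm = 221.
    Write x = 2 + 17·t and substitute into x ≡ 5 (mod 13): 17·t ≡ 5 − 2 = 3 (mod 13).
    Reduce coefficients mod 13: 4·t ≡ 3 (mod 13).
    The inverse of 4 mod 13 is 10 (since 4·10 = 40 = 3·13 + 1), so t ≡ 10·3 = 30 ≡ 4 (mod 13).
    Then x = 2 + 17·4 = 70, valid modulo lcm(17, 13) = 221: x ≡ 70 (mod 221).
  Combine with x ≡ 0 (mod 5); new modulus lcm = 1105.
    Write x = 70 + 221·t and substitute into x ≡ 0 (mod 5): 221·t ≡ 0 − 70 = -70 (mod 5).
    Reduce coefficients mod 5: 1·t ≡ 0 (mod 5).
    So t ≡ 0 (mod 5).
    Then x = 70 + 221·0 = 70, valid modulo lcm(221, 5) = 1105: x ≡ 70 (mod 1105).
  Combine with x ≡ 4 (mod 7); new modulus lcm = 7735.
    Write x = 70 + 1105·t and substitute into x ≡ 4 (mod 7): 1105·t ≡ 4 − 70 = -66 (mod 7).
    Reduce coefficients mod 7: 6·t ≡ 4 (mod 7).
    The inverse of 6 mod 7 is 6 (since 6·6 = 36 = 5·7 + 1), so t ≡ 6·4 = 24 ≡ 3 (mod 7).
    Then x = 70 + 1105·3 = 3385, valid modulo lcm(1105, 7) = 7735: x ≡ 3385 (mod 7735).
Verify against each original: 3385 mod 17 = 2, 3385 mod 13 = 5, 3385 mod 5 = 0, 3385 mod 7 = 4.

x ≡ 3385 (mod 7735).


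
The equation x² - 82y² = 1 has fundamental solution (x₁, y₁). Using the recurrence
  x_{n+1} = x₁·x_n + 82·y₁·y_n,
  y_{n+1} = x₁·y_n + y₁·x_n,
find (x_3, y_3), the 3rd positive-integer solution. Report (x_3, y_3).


Step 1: Find the fundamental solution (x₁, y₁) of x² - 82y² = 1.
  Expand √82 as a continued fraction. a₀ = ⌊√82⌋ = 9; iterate m_{k+1} = d_k·a_k − m_k, d_{k+1} = (82 − m_{k+1}²)/d_k, a_{k+1} = ⌊(a₀ + m_{k+1})/d_{k+1}⌋ (starting m₀ = 0, d₀ = 1), with convergents p_k = a_k·p_{k-1} + p_{k-2}, q_k = a_k·q_{k-1} + q_{k-2} (p₋₁ = 1, q₋₁ = 0):
  k = 0: a₀ = 9; p₀/q₀ = 9/1; p₀² − 82·q₀² = 81 − 82 = -1.
  k = 1: m = 9, d = 1, a = ⌊(9 + 9)/1⌋ = 18; p/q = (18·9 + 1)/(18·1 + 0) = 163/18; p² − 82·q² = 26569 − 26568 = 1.
  The first convergent with p² − 82·q² = 1 gives the fundamental solution (x₁, y₁) = (163, 18).
Step 2: Apply the recurrence (x_{n+1}, y_{n+1}) = (x₁x_n + 82y₁y_n, x₁y_n + y₁x_n) repeatedly.
  From (x_1, y_1) = (163, 18): x_2 = 163·163 + 82·18·18 = 53137; y_2 = 163·18 + 18·163 = 5868.
  From (x_2, y_2) = (53137, 5868): x_3 = 163·53137 + 82·18·5868 = 17322499; y_3 = 163·5868 + 18·53137 = 1912950.
Step 3: Verify x_3² - 82·y_3² = 300068971605001 - 300068971605000 = 1 (should be 1). ✓

(x_1, y_1) = (163, 18); (x_3, y_3) = (17322499, 1912950).


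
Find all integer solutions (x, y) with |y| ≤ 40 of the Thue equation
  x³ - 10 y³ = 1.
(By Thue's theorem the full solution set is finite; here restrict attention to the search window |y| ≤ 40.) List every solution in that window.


The equation is x³ - 10y³ = 1. For fixed y, x³ = 10·y³ + 1, so a solution requires the RHS to be a perfect cube.
Strategy: iterate y from -40 to 40, compute RHS = 10·y³ + 1, and check whether it is a (positive or negative) perfect cube.
Check small values of y:
  y = 0: RHS = 1 = (1)³ ⇒ x = 1 works.
  y = 1: RHS = 11 is not a perfect cube.
  y = -1: RHS = -9 is not a perfect cube.
  y = 2: RHS = 81 is not a perfect cube.
  y = -2: RHS = -79 is not a perfect cube.
  y = 3: RHS = 271 is not a perfect cube.
  y = -3: RHS = -269 is not a perfect cube.
Continuing the search up to |y| = 40 finds no further solutions beyond those listed.
Collected solutions: (1, 0).

Solutions (with |y| ≤ 40): (1, 0).


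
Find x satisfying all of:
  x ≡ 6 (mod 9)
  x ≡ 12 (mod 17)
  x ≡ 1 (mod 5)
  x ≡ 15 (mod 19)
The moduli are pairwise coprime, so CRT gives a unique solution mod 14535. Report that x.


Product of moduli M = 9 · 17 · 5 · 19 = 14535.
Merge one congruence at a time:
  Start: x ≡ 6 (mod 9).
  Combine with x ≡ 12 (mod 17); new modulus lcm = 153.
    Write x = 6 + 9·t and substitute into x ≡ 12 (mod 17): 9·t ≡ 12 − 6 = 6 (mod 17).
    The inverse of 9 mod 17 is 2 (since 9·2 = 18 = 1·17 + 1), so t ≡ 2·6 = 12 ≡ 12 (mod 17).
    Then x = 6 + 9·12 = 114, valid modulo lcm(9, 17) = 153: x ≡ 114 (mod 153).
  Combine with x ≡ 1 (mod 5); new modulus lcm = 765.
    Write x = 114 + 153·t and substitute into x ≡ 1 (mod 5): 153·t ≡ 1 − 114 = -113 (mod 5).
    Reduce coefficients mod 5: 3·t ≡ 2 (mod 5).
    The inverse of 3 mod 5 is 2 (since 3·2 = 6 = 1·5 + 1), so t ≡ 2·2 = 4 ≡ 4 (mod 5).
    Then x = 114 + 153·4 = 726, valid modulo lcm(153, 5) = 765: x ≡ 726 (mod 765).
  Combine with x ≡ 15 (mod 19); new modulus lcm = 14535.
    Write x = 726 + 765·t and substitute into x ≡ 15 (mod 19): 765·t ≡ 15 − 726 = -711 (mod 19).
    Reduce coefficients mod 19: 5·t ≡ 11 (mod 19).
    The inverse of 5 mod 19 is 4 (since 5·4 = 20 = 1·19 + 1), so t ≡ 4·11 = 44 ≡ 6 (mod 19).
    Then x = 726 + 765·6 = 5316, valid modulo lcm(765, 19) = 14535: x ≡ 5316 (mod 14535).
Verify against each original: 5316 mod 9 = 6, 5316 mod 17 = 12, 5316 mod 5 = 1, 5316 mod 19 = 15.

x ≡ 5316 (mod 14535).


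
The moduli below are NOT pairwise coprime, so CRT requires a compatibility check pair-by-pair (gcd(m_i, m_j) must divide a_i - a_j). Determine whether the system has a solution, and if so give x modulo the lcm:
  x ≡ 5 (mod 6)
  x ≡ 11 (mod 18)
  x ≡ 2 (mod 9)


Moduli 6, 18, 9 are not pairwise coprime, so CRT works modulo lcm(m_i) when all pairwise compatibility conditions hold.
Pairwise compatibility: gcd(m_i, m_j) must divide a_i - a_j for every pair.
Merge one congruence at a time:
  Start: x ≡ 5 (mod 6).
  Combine with x ≡ 11 (mod 18): gcd(6, 18) = 6; 11 - 5 = 6, which IS divisible by 6, so compatible.
    Write x = 5 + 6·t and substitute into x ≡ 11 (mod 18): 6·t ≡ 11 − 5 = 6 (mod 18).
    Divide the congruence (and modulus) by g = 6: 1·t ≡ 1 (mod 3).
    So t ≡ 1 (mod 3).
    Then x = 5 + 6·1 = 11, valid modulo lcm(6, 18) = 18: x ≡ 11 (mod 18).
  Combine with x ≡ 2 (mod 9): gcd(18, 9) = 9; 2 - 11 = -9, which IS divisible by 9, so compatible.
    Write x = 11 + 18·t and substitute into x ≡ 2 (mod 9): 18·t ≡ 2 − 11 = -9 (mod 9).
    Divide the congruence (and modulus) by g = 9: 2·t ≡ -1 (mod 1).
    Modulo 1 every t works; take t = 0.
    Then x = 11 + 18·0 = 11, valid modulo lcm(18, 9) = 18: x ≡ 11 (mod 18).
Verify: 11 mod 6 = 5, 11 mod 18 = 11, 11 mod 9 = 2.

x ≡ 11 (mod 18).


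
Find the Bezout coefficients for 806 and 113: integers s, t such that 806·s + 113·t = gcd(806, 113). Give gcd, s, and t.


Euclidean algorithm on (806, 113) — divide until remainder is 0:
  806 = 7 · 113 + 15
  113 = 7 · 15 + 8
  15 = 1 · 8 + 7
  8 = 1 · 7 + 1
  7 = 7 · 1 + 0
gcd(806, 113) = 1.
Track Bezout coefficients alongside the remainders: start with r₀ = 806 = a·1 + b·0 (s = 1, t = 0) and r₁ = 113 = a·0 + b·1 (s = 0, t = 1); each new remainder r_{k+1} = r_{k-1} − q_k·r_k inherits s_{k+1} = s_{k-1} − q_k·s_k, t_{k+1} = t_{k-1} − q_k·t_k, so r_k = a·s_k + b·t_k at every step:
  q = 7: r = 15, s = 1 − 7·0 = 1, t = 0 − 7·1 = -7  (check: 806·1 + 113·(-7) = 15)
  q = 7: r = 8, s = 0 − 7·1 = -7, t = 1 − 7·(-7) = 50  (check: 806·(-7) + 113·50 = 8)
  q = 1: r = 7, s = 1 − 1·(-7) = 8, t = -7 − 1·50 = -57  (check: 806·8 + 113·(-57) = 7)
  q = 1: r = 1, s = -7 − 1·8 = -15, t = 50 − 1·(-57) = 107  (check: 806·(-15) + 113·107 = 1)
The row with r = 1 (the gcd) gives the Bezout coefficients s = -15, t = 107.
Result: 806 · (-15) + 113 · (107) = 1.

gcd(806, 113) = 1; s = -15, t = 107 (check: 806·(-15) + 113·107 = 1).


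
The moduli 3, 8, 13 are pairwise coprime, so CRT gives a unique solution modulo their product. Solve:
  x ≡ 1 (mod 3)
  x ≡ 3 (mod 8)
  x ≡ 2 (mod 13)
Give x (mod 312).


Moduli 3, 8, 13 are pairwise coprime; by CRT there is a unique solution modulo M = 3 · 8 · 13 = 312.
Solve pairwise, accumulating the modulus:
  Start with x ≡ 1 (mod 3).
  Combine with x ≡ 3 (mod 8): since gcd(3, 8) = 1, we get a unique residue mod 24.
    Write x = 1 + 3·t and substitute into x ≡ 3 (mod 8): 3·t ≡ 3 − 1 = 2 (mod 8).
    The inverse of 3 mod 8 is 3 (since 3·3 = 9 = 1·8 + 1), so t ≡ 3·2 = 6 ≡ 6 (mod 8).
    Then x = 1 + 3·6 = 19, valid modulo lcm(3, 8) = 24: x ≡ 19 (mod 24).
  Combine with x ≡ 2 (mod 13): since gcd(24, 13) = 1, we get a unique residue mod 312.
    Write x = 19 + 24·t and substitute into x ≡ 2 (mod 13): 24·t ≡ 2 − 19 = -17 (mod 13).
    Reduce coefficients mod 13: 11·t ≡ 9 (mod 13).
    The inverse of 11 mod 13 is 6 (since 11·6 = 66 = 5·13 + 1), so t ≡ 6·9 = 54 ≡ 2 (mod 13).
    Then x = 19 + 24·2 = 67, valid modulo lcm(24, 13) = 312: x ≡ 67 (mod 312).
Verify: 67 mod 3 = 1 ✓, 67 mod 8 = 3 ✓, 67 mod 13 = 2 ✓.

x ≡ 67 (mod 312).


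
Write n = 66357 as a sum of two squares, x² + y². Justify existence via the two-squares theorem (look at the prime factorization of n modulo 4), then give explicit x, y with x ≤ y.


Step 1: Factor n = 66357 = 3^2 · 73 · 101.
Step 2: Check the mod-4 condition on each prime factor: 3 ≡ 3 (mod 4), exponent 2 (must be even); 73 ≡ 1 (mod 4), exponent 1; 101 ≡ 1 (mod 4), exponent 1.
All primes ≡ 3 (mod 4) appear to even exponent (or don't appear), so by the two-squares theorem n IS expressible as a sum of two squares.
Step 3: Build a representation. Group n = k² · m with k = 3 and m = 73 · 101 = 7373 (a product of primes ≡ 1 (mod 4)); a representation of m scales to one of n via (k·x)² + (k·y)² = k²(x² + y²). Each prime p ≡ 1 (mod 4) is itself a sum of two squares; find a² by testing p − a² for a perfect square:
  73: 73 − 1² = 72, 73 − 2² = 69, 73 − 3² = 64 = 8² ⇒ 73 = 3² + 8².
  101: 101 − 1² = 100 = 10² ⇒ 101 = 1² + 10².
  Combine using the Brahmagupta–Fibonacci identity (a² + b²)(c² + d²) = (ac − bd)² + (ad + bc)² = (ac + bd)² + (ad − bc)²:
  73 · 101 = 7373: from (3² + 8²)(1² + 10²), take (3·1 − 8·10, 3·10 + 8·1) = (3 − 80, 30 + 8) = (-77, 38); dropping signs (only squares matter) gives (77, 38); check 77² + 38² = 5929 + 1444 = 7373 ✓.
  Scale by k = 3: (3·77, 3·38) = (231, 114).
Step 4: Order so x ≤ y and verify: 114² + 231² = 12996 + 53361 = 66357 = n. ✓

n = 66357 = 114² + 231² (one valid representation with x ≤ y).


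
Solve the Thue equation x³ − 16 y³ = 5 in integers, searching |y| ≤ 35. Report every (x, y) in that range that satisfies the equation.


The equation is x³ - 16y³ = 5. For fixed y, x³ = 16·y³ + 5, so a solution requires the RHS to be a perfect cube.
Strategy: iterate y from -35 to 35, compute RHS = 16·y³ + 5, and check whether it is a (positive or negative) perfect cube.
Check small values of y:
  y = 0: RHS = 5 is not a perfect cube.
  y = 1: RHS = 21 is not a perfect cube.
  y = -1: RHS = -11 is not a perfect cube.
  y = 2: RHS = 133 is not a perfect cube.
  y = -2: RHS = -123 is not a perfect cube.
  y = 3: RHS = 437 is not a perfect cube.
  y = -3: RHS = -427 is not a perfect cube.
Continuing the search up to |y| = 35 finds no solutions either.
No (x, y) in the scanned range satisfies the equation.

No integer solutions with |y| ≤ 35.


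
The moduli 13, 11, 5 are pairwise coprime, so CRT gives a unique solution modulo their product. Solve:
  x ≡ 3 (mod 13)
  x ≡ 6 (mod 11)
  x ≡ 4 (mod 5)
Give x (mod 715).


Moduli 13, 11, 5 are pairwise coprime; by CRT there is a unique solution modulo M = 13 · 11 · 5 = 715.
Solve pairwise, accumulating the modulus:
  Start with x ≡ 3 (mod 13).
  Combine with x ≡ 6 (mod 11): since gcd(13, 11) = 1, we get a unique residue mod 143.
    Write x = 3 + 13·t and substitute into x ≡ 6 (mod 11): 13·t ≡ 6 − 3 = 3 (mod 11).
    Reduce coefficients mod 11: 2·t ≡ 3 (mod 11).
    The inverse of 2 mod 11 is 6 (since 2·6 = 12 = 1·11 + 1), so t ≡ 6·3 = 18 ≡ 7 (mod 11).
    Then x = 3 + 13·7 = 94, valid modulo lcm(13, 11) = 143: x ≡ 94 (mod 143).
  Combine with x ≡ 4 (mod 5): since gcd(143, 5) = 1, we get a unique residue mod 715.
    Write x = 94 + 143·t and substitute into x ≡ 4 (mod 5): 143·t ≡ 4 − 94 = -90 (mod 5).
    Reduce coefficients mod 5: 3·t ≡ 0 (mod 5).
    The inverse of 3 mod 5 is 2 (since 3·2 = 6 = 1·5 + 1), so t ≡ 2·0 = 0 ≡ 0 (mod 5).
    Then x = 94 + 143·0 = 94, valid modulo lcm(143, 5) = 715: x ≡ 94 (mod 715).
Verify: 94 mod 13 = 3 ✓, 94 mod 11 = 6 ✓, 94 mod 5 = 4 ✓.

x ≡ 94 (mod 715).


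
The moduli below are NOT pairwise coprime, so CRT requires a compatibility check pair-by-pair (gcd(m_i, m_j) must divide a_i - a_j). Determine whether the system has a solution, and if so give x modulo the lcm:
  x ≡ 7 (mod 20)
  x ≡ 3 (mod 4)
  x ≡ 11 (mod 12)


Moduli 20, 4, 12 are not pairwise coprime, so CRT works modulo lcm(m_i) when all pairwise compatibility conditions hold.
Pairwise compatibility: gcd(m_i, m_j) must divide a_i - a_j for every pair.
Merge one congruence at a time:
  Start: x ≡ 7 (mod 20).
  Combine with x ≡ 3 (mod 4): gcd(20, 4) = 4; 3 - 7 = -4, which IS divisible by 4, so compatible.
    Write x = 7 + 20·t and substitute into x ≡ 3 (mod 4): 20·t ≡ 3 − 7 = -4 (mod 4).
    Divide the congruence (and modulus) by g = 4: 5·t ≡ -1 (mod 1).
    Modulo 1 every t works; take t = 0.
    Then x = 7 + 20·0 = 7, valid modulo lcm(20, 4) = 20: x ≡ 7 (mod 20).
  Combine with x ≡ 11 (mod 12): gcd(20, 12) = 4; 11 - 7 = 4, which IS divisible by 4, so compatible.
    Write x = 7 + 20·t and substitute into x ≡ 11 (mod 12): 20·t ≡ 11 − 7 = 4 (mod 12).
    Divide the congruence (and modulus) by g = 4: 5·t ≡ 1 (mod 3).
    Reduce coefficients mod 3: 2·t ≡ 1 (mod 3).
    The inverse of 2 mod 3 is 2 (since 2·2 = 4 = 1·3 + 1), so t ≡ 2·1 = 2 ≡ 2 (mod 3).
    Then x = 7 + 20·2 = 47, valid modulo lcm(20, 12) = 60: x ≡ 47 (mod 60).
Verify: 47 mod 20 = 7, 47 mod 4 = 3, 47 mod 12 = 11.

x ≡ 47 (mod 60).


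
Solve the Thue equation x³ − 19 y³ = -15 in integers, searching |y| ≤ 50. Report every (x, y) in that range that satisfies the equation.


The equation is x³ - 19y³ = -15. For fixed y, x³ = 19·y³ − 15, so a solution requires the RHS to be a perfect cube.
Strategy: iterate y from -50 to 50, compute RHS = 19·y³ − 15, and check whether it is a (positive or negative) perfect cube.
Check small values of y:
  y = 0: RHS = -15 is not a perfect cube.
  y = 1: RHS = 4 is not a perfect cube.
  y = -1: RHS = -34 is not a perfect cube.
  y = 2: RHS = 137 is not a perfect cube.
  y = -2: RHS = -167 is not a perfect cube.
  y = 3: RHS = 498 is not a perfect cube.
  y = -3: RHS = -528 is not a perfect cube.
Continuing the search up to |y| = 50 finds no solutions either.
No (x, y) in the scanned range satisfies the equation.

No integer solutions with |y| ≤ 50.


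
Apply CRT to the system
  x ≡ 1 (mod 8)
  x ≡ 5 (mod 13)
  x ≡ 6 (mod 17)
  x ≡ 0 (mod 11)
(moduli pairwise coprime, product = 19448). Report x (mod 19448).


Product of moduli M = 8 · 13 · 17 · 11 = 19448.
Merge one congruence at a time:
  Start: x ≡ 1 (mod 8).
  Combine with x ≡ 5 (mod 13); new modulus lcm = 104.
    Write x = 1 + 8·t and substitute into x ≡ 5 (mod 13): 8·t ≡ 5 − 1 = 4 (mod 13).
    The inverse of 8 mod 13 is 5 (since 8·5 = 40 = 3·13 + 1), so t ≡ 5·4 = 20 ≡ 7 (mod 13).
    Then x = 1 + 8·7 = 57, valid modulo lcm(8, 13) = 104: x ≡ 57 (mod 104).
  Combine with x ≡ 6 (mod 17); new modulus lcm = 1768.
    Write x = 57 + 104·t and substitute into x ≡ 6 (mod 17): 104·t ≡ 6 − 57 = -51 (mod 17).
    Reduce coefficients mod 17: 2·t ≡ 0 (mod 17).
    The inverse of 2 mod 17 is 9 (since 2·9 = 18 = 1·17 + 1), so t ≡ 9·0 = 0 ≡ 0 (mod 17).
    Then x = 57 + 104·0 = 57, valid modulo lcm(104, 17) = 1768: x ≡ 57 (mod 1768).
  Combine with x ≡ 0 (mod 11); new modulus lcm = 19448.
    Write x = 57 + 1768·t and substitute into x ≡ 0 (mod 11): 1768·t ≡ 0 − 57 = -57 (mod 11).
    Reduce coefficients mod 11: 8·t ≡ 9 (mod 11).
    The inverse of 8 mod 11 is 7 (since 8·7 = 56 = 5·11 + 1), so t ≡ 7·9 = 63 ≡ 8 (mod 11).
    Then x = 57 + 1768·8 = 14201, valid modulo lcm(1768, 11) = 19448: x ≡ 14201 (mod 19448).
Verify against each original: 14201 mod 8 = 1, 14201 mod 13 = 5, 14201 mod 17 = 6, 14201 mod 11 = 0.

x ≡ 14201 (mod 19448).


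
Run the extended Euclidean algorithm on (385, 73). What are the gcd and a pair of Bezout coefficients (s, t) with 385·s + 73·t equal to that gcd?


Euclidean algorithm on (385, 73) — divide until remainder is 0:
  385 = 5 · 73 + 20
  73 = 3 · 20 + 13
  20 = 1 · 13 + 7
  13 = 1 · 7 + 6
  7 = 1 · 6 + 1
  6 = 6 · 1 + 0
gcd(385, 73) = 1.
Track Bezout coefficients alongside the remainders: start with r₀ = 385 = a·1 + b·0 (s = 1, t = 0) and r₁ = 73 = a·0 + b·1 (s = 0, t = 1); each new remainder r_{k+1} = r_{k-1} − q_k·r_k inherits s_{k+1} = s_{k-1} − q_k·s_k, t_{k+1} = t_{k-1} − q_k·t_k, so r_k = a·s_k + b·t_k at every step:
  q = 5: r = 20, s = 1 − 5·0 = 1, t = 0 − 5·1 = -5  (check: 385·1 + 73·(-5) = 20)
  q = 3: r = 13, s = 0 − 3·1 = -3, t = 1 − 3·(-5) = 16  (check: 385·(-3) + 73·16 = 13)
  q = 1: r = 7, s = 1 − 1·(-3) = 4, t = -5 − 1·16 = -21  (check: 385·4 + 73·(-21) = 7)
  q = 1: r = 6, s = -3 − 1·4 = -7, t = 16 − 1·(-21) = 37  (check: 385·(-7) + 73·37 = 6)
  q = 1: r = 1, s = 4 − 1·(-7) = 11, t = -21 − 1·37 = -58  (check: 385·11 + 73·(-58) = 1)
The row with r = 1 (the gcd) gives the Bezout coefficients s = 11, t = -58.
Result: 385 · (11) + 73 · (-58) = 1.

gcd(385, 73) = 1; s = 11, t = -58 (check: 385·11 + 73·(-58) = 1).


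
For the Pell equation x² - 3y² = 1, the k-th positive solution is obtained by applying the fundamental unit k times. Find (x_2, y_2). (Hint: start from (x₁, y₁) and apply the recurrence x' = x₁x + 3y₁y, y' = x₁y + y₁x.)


Step 1: Find the fundamental solution (x₁, y₁) of x² - 3y² = 1.
  Expand √3 as a continued fraction. a₀ = ⌊√3⌋ = 1; iterate m_{k+1} = d_k·a_k − m_k, d_{k+1} = (3 − m_{k+1}²)/d_k, a_{k+1} = ⌊(a₀ + m_{k+1})/d_{k+1}⌋ (starting m₀ = 0, d₀ = 1), with convergents p_k = a_k·p_{k-1} + p_{k-2}, q_k = a_k·q_{k-1} + q_{k-2} (p₋₁ = 1, q₋₁ = 0):
  k = 0: a₀ = 1; p₀/q₀ = 1/1; p₀² − 3·q₀² = 1 − 3 = -2.
  k = 1: m = 1, d = 2, a = ⌊(1 + 1)/2⌋ = 1; p/q = (1·1 + 1)/(1·1 + 0) = 2/1; p² − 3·q² = 4 − 3 = 1.
  The first convergent with p² − 3·q² = 1 gives the fundamental solution (x₁, y₁) = (2, 1).
Step 2: Apply the recurrence (x_{n+1}, y_{n+1}) = (x₁x_n + 3y₁y_n, x₁y_n + y₁x_n) repeatedly.
  From (x_1, y_1) = (2, 1): x_2 = 2·2 + 3·1·1 = 7; y_2 = 2·1 + 1·2 = 4.
Step 3: Verify x_2² - 3·y_2² = 49 - 48 = 1 (should be 1). ✓

(x_1, y_1) = (2, 1); (x_2, y_2) = (7, 4).


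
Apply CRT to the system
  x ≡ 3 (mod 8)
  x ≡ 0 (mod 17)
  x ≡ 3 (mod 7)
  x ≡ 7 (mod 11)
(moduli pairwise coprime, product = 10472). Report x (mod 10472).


Product of moduli M = 8 · 17 · 7 · 11 = 10472.
Merge one congruence at a time:
  Start: x ≡ 3 (mod 8).
  Combine with x ≡ 0 (mod 17); new modulus lcm = 136.
    Write x = 3 + 8·t and substitute into x ≡ 0 (mod 17): 8·t ≡ 0 − 3 = -3 (mod 17).
    Reduce coefficients mod 17: 8·t ≡ 14 (mod 17).
    The inverse of 8 mod 17 is 15 (since 8·15 = 120 = 7·17 + 1), so t ≡ 15·14 = 210 ≡ 6 (mod 17).
    Then x = 3 + 8·6 = 51, valid modulo lcm(8, 17) = 136: x ≡ 51 (mod 136).
  Combine with x ≡ 3 (mod 7); new modulus lcm = 952.
    Write x = 51 + 136·t and substitute into x ≡ 3 (mod 7): 136·t ≡ 3 − 51 = -48 (mod 7).
    Reduce coefficients mod 7: 3·t ≡ 1 (mod 7).
    The inverse of 3 mod 7 is 5 (since 3·5 = 15 = 2·7 + 1), so t ≡ 5·1 = 5 ≡ 5 (mod 7).
    Then x = 51 + 136·5 = 731, valid modulo lcm(136, 7) = 952: x ≡ 731 (mod 952).
  Combine with x ≡ 7 (mod 11); new modulus lcm = 10472.
    Write x = 731 + 952·t and substitute into x ≡ 7 (mod 11): 952·t ≡ 7 − 731 = -724 (mod 11).
    Reduce coefficients mod 11: 6·t ≡ 2 (mod 11).
    The inverse of 6 mod 11 is 2 (since 6·2 = 12 = 1·11 + 1), so t ≡ 2·2 = 4 ≡ 4 (mod 11).
    Then x = 731 + 952·4 = 4539, valid modulo lcm(952, 11) = 10472: x ≡ 4539 (mod 10472).
Verify against each original: 4539 mod 8 = 3, 4539 mod 17 = 0, 4539 mod 7 = 3, 4539 mod 11 = 7.

x ≡ 4539 (mod 10472).


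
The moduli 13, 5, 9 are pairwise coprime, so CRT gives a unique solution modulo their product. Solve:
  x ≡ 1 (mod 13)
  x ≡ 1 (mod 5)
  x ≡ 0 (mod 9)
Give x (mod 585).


Moduli 13, 5, 9 are pairwise coprime; by CRT there is a unique solution modulo M = 13 · 5 · 9 = 585.
Solve pairwise, accumulating the modulus:
  Start with x ≡ 1 (mod 13).
  Combine with x ≡ 1 (mod 5): since gcd(13, 5) = 1, we get a unique residue mod 65.
    Write x = 1 + 13·t and substitute into x ≡ 1 (mod 5): 13·t ≡ 1 − 1 = 0 (mod 5).
    Reduce coefficients mod 5: 3·t ≡ 0 (mod 5).
    The inverse of 3 mod 5 is 2 (since 3·2 = 6 = 1·5 + 1), so t ≡ 2·0 = 0 ≡ 0 (mod 5).
    Then x = 1 + 13·0 = 1, valid modulo lcm(13, 5) = 65: x ≡ 1 (mod 65).
  Combine with x ≡ 0 (mod 9): since gcd(65, 9) = 1, we get a unique residue mod 585.
    Write x = 1 + 65·t and substitute into x ≡ 0 (mod 9): 65·t ≡ 0 − 1 = -1 (mod 9).
    Reduce coefficients mod 9: 2·t ≡ 8 (mod 9).
    The inverse of 2 mod 9 is 5 (since 2·5 = 10 = 1·9 + 1), so t ≡ 5·8 = 40 ≡ 4 (mod 9).
    Then x = 1 + 65·4 = 261, valid modulo lcm(65, 9) = 585: x ≡ 261 (mod 585).
Verify: 261 mod 13 = 1 ✓, 261 mod 5 = 1 ✓, 261 mod 9 = 0 ✓.

x ≡ 261 (mod 585).


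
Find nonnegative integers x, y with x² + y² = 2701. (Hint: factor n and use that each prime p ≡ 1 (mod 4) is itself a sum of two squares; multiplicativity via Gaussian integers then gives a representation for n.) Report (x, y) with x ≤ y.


Step 1: Factor n = 2701 = 37 · 73.
Step 2: Check the mod-4 condition on each prime factor: 37 ≡ 1 (mod 4), exponent 1; 73 ≡ 1 (mod 4), exponent 1.
All primes ≡ 3 (mod 4) appear to even exponent (or don't appear), so by the two-squares theorem n IS expressible as a sum of two squares.
Step 3: Build a representation. Here n = 37 · 73 is a product of primes ≡ 1 (mod 4). Each prime p ≡ 1 (mod 4) is itself a sum of two squares; find a² by testing p − a² for a perfect square:
  37: 37 − 1² = 36 = 6² ⇒ 37 = 1² + 6².
  73: 73 − 1² = 72, 73 − 2² = 69, 73 − 3² = 64 = 8² ⇒ 73 = 3² + 8².
  Combine using the Brahmagupta–Fibonacci identity (a² + b²)(c² + d²) = (ac − bd)² + (ad + bc)² = (ac + bd)² + (ad − bc)²:
  37 · 73 = 2701: from (1² + 6²)(3² + 8²), take (1·3 − 6·8, 1·8 + 6·3) = (3 − 48, 8 + 18) = (-45, 26); dropping signs (only squares matter) gives (45, 26); check 45² + 26² = 2025 + 676 = 2701 ✓.
Step 4: Order so x ≤ y and verify: 26² + 45² = 676 + 2025 = 2701 = n. ✓

n = 2701 = 26² + 45² (one valid representation with x ≤ y).


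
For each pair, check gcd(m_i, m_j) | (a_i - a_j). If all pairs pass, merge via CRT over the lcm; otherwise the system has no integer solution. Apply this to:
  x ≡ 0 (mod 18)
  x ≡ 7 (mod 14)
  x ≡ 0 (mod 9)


Moduli 18, 14, 9 are not pairwise coprime, so CRT works modulo lcm(m_i) when all pairwise compatibility conditions hold.
Pairwise compatibility: gcd(m_i, m_j) must divide a_i - a_j for every pair.
Merge one congruence at a time:
  Start: x ≡ 0 (mod 18).
  Combine with x ≡ 7 (mod 14): gcd(18, 14) = 2, and 7 - 0 = 7 is NOT divisible by 2.
    ⇒ system is inconsistent (no integer solution).

No solution (the system is inconsistent).


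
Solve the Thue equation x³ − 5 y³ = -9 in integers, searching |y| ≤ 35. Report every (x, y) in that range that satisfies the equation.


The equation is x³ - 5y³ = -9. For fixed y, x³ = 5·y³ − 9, so a solution requires the RHS to be a perfect cube.
Strategy: iterate y from -35 to 35, compute RHS = 5·y³ − 9, and check whether it is a (positive or negative) perfect cube.
Check small values of y:
  y = 0: RHS = -9 is not a perfect cube.
  y = 1: RHS = -4 is not a perfect cube.
  y = -1: RHS = -14 is not a perfect cube.
  y = 2: RHS = 31 is not a perfect cube.
  y = -2: RHS = -49 is not a perfect cube.
  y = 3: RHS = 126 is not a perfect cube.
  y = -3: RHS = -144 is not a perfect cube.
Continuing the search up to |y| = 35 finds no solutions either.
No (x, y) in the scanned range satisfies the equation.

No integer solutions with |y| ≤ 35.


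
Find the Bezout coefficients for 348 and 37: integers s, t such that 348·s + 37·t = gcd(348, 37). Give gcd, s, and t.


Euclidean algorithm on (348, 37) — divide until remainder is 0:
  348 = 9 · 37 + 15
  37 = 2 · 15 + 7
  15 = 2 · 7 + 1
  7 = 7 · 1 + 0
gcd(348, 37) = 1.
Track Bezout coefficients alongside the remainders: start with r₀ = 348 = a·1 + b·0 (s = 1, t = 0) and r₁ = 37 = a·0 + b·1 (s = 0, t = 1); each new remainder r_{k+1} = r_{k-1} − q_k·r_k inherits s_{k+1} = s_{k-1} − q_k·s_k, t_{k+1} = t_{k-1} − q_k·t_k, so r_k = a·s_k + b·t_k at every step:
  q = 9: r = 15, s = 1 − 9·0 = 1, t = 0 − 9·1 = -9  (check: 348·1 + 37·(-9) = 15)
  q = 2: r = 7, s = 0 − 2·1 = -2, t = 1 − 2·(-9) = 19  (check: 348·(-2) + 37·19 = 7)
  q = 2: r = 1, s = 1 − 2·(-2) = 5, t = -9 − 2·19 = -47  (check: 348·5 + 37·(-47) = 1)
The row with r = 1 (the gcd) gives the Bezout coefficients s = 5, t = -47.
Result: 348 · (5) + 37 · (-47) = 1.

gcd(348, 37) = 1; s = 5, t = -47 (check: 348·5 + 37·(-47) = 1).


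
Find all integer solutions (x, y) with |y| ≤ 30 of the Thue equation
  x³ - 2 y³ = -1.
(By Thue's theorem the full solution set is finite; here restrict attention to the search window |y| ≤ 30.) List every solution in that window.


The equation is x³ - 2y³ = -1. For fixed y, x³ = 2·y³ − 1, so a solution requires the RHS to be a perfect cube.
Strategy: iterate y from -30 to 30, compute RHS = 2·y³ − 1, and check whether it is a (positive or negative) perfect cube.
Check small values of y:
  y = 0: RHS = -1 = (-1)³ ⇒ x = -1 works.
  y = 1: RHS = 1 = (1)³ ⇒ x = 1 works.
  y = -1: RHS = -3 is not a perfect cube.
  y = 2: RHS = 15 is not a perfect cube.
  y = -2: RHS = -17 is not a perfect cube.
  y = 3: RHS = 53 is not a perfect cube.
  y = -3: RHS = -55 is not a perfect cube.
Continuing the search up to |y| = 30 finds no further solutions beyond those listed.
Collected solutions: (-1, 0), (1, 1).

Solutions (with |y| ≤ 30): (-1, 0), (1, 1).
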